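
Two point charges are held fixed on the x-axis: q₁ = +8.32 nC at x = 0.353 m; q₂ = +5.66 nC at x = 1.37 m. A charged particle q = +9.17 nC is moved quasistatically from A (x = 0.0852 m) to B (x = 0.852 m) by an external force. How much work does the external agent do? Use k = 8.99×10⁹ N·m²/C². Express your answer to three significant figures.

-6.49×10⁻⁷ J

For quasistatic motion the external work equals the change in potential energy: W_ext = qΔV = q(V_B − V_A).
At A: distances to the source charges are 0.268 m, 1.28 m; V_A = Σ kqᵢ/rᵢ = 319 V.
At B: distances to the source charges are 0.499 m, 0.518 m; V_B = Σ kqᵢ/rᵢ = 248 V.
ΔV = V_B − V_A = -70.8 V.
W_ext = qΔV = (9.17×10⁻⁹ C)(-70.8 V) = -6.49×10⁻⁷ J.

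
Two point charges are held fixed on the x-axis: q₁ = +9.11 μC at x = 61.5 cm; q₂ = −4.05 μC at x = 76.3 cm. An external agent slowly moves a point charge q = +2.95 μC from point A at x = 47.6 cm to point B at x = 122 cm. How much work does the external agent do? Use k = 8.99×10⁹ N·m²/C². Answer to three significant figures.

-1.20 J

For quasistatic motion the external work equals the change in potential energy: W_ext = qΔV = q(V_B − V_A).
At A: distances to the source charges are 0.139 m, 0.287 m; V_A = Σ kqᵢ/rᵢ = 4.62×10⁵ V.
At B: distances to the source charges are 0.605 m, 0.457 m; V_B = Σ kqᵢ/rᵢ = 5.57×10⁴ V.
ΔV = V_B − V_A = -4.07×10⁵ V.
W_ext = qΔV = (2.95×10⁻⁶ C)(-4.07×10⁵ V) = -1.20 J.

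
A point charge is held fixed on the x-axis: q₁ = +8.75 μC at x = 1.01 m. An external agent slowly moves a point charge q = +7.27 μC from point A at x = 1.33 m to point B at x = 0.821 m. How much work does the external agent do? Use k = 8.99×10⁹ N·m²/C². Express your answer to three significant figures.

For quasistatic motion the external work equals the change in potential energy: W_ext = qΔV = q(V_B − V_A).
At A: distance to the source charge is 0.320 m; V_A = kq₁/r = 2.46×10⁵ V.
At B: distance to the source charge is 0.189 m; V_B = kq₁/r = 4.16×10⁵ V.
ΔV = V_B − V_A = 1.70×10⁵ V.
W_ext = qΔV = (7.27×10⁻⁶ C)(1.70×10⁵ V) = 1.24 J.

1.24 J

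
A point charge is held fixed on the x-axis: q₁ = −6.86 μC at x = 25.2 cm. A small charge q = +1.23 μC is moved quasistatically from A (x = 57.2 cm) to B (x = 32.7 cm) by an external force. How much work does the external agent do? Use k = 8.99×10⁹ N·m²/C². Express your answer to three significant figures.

For quasistatic motion the external work equals the change in potential energy: W_ext = qΔV = q(V_B − V_A).
At A: distance to the source charge is 0.320 m; V_A = kq₁/r = -1.93×10⁵ V.
At B: distance to the source charge is 0.0750 m; V_B = kq₁/r = -8.22×10⁵ V.
ΔV = V_B − V_A = -6.30×10⁵ V.
W_ext = qΔV = (1.23×10⁻⁶ C)(-6.30×10⁵ V) = -0.774 J.

-0.774 J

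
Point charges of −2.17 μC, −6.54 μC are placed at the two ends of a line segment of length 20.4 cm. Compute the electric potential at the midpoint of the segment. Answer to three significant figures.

-7.68×10⁵ V

Electric potential is a scalar, so the contributions from each charge add algebraically: V = Σ kqᵢ/rᵢ.
Each charge is 0.102 m from the midpoint.
V = k[(-2.17×10⁻⁶)/(0.102) + (-6.54×10⁻⁶)/(0.102)] = -7.68×10⁵ V.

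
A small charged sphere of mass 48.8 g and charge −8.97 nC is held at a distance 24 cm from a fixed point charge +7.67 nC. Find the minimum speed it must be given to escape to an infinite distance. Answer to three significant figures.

To just escape, total mechanical energy must reach zero at infinity: ½mv²_min + U = 0, so ½mv²_min = −U = |kQq|/r.
|U| = |kQq|/r = (8.99×10⁹ N·m²/C²)(7.67×10⁻⁹)(8.97×10⁻⁹)/(0.240) = 2.58×10⁻⁶ J.
v_min = √(2|U|/m) = √(2·2.58×10⁻⁶/0.0488) = 0.0103 m/s.

0.0103 m/s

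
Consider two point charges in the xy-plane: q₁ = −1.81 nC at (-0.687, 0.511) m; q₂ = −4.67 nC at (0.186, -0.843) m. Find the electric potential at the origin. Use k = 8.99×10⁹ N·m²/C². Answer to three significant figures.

-67.6 V

Electric potential is a scalar, so the contributions from each charge add algebraically: V = Σ kqᵢ/rᵢ.
Distances from the field point to each charge: r₁ = 0.856 m, r₂ = 0.863 m.
V = k[(-1.81×10⁻⁹)/(0.856) + (-4.67×10⁻⁹)/(0.863)] = -67.6 V.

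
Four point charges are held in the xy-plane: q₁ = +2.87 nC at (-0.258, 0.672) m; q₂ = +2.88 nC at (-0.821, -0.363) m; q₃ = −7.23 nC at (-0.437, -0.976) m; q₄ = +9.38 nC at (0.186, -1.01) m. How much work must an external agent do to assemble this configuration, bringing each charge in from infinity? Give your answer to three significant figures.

The assembly work is the sum of pairwise potential energies, U = Σ_{i<j} kqᵢqⱼ/rᵢⱼ.
Pair separations: r₁₂ = 1.18 m, r₁₃ = 1.66 m, r₁₄ = 1.74 m, r₂₃ = 0.723 m, r₂₄ = 1.20 m, r₃₄ = 0.624 m.
Summing all 6 pair terms gives U = -9.43×10⁻⁷ J.

-9.43×10⁻⁷ J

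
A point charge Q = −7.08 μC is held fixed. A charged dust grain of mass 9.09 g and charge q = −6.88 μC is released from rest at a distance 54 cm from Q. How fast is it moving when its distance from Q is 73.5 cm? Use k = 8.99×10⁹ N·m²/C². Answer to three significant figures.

6.88 m/s

Only the electrostatic force acts, so mechanical energy is conserved: ½mv² = U₁ − U₂ = kQq(1/r₁ − 1/r₂).
U₁ − U₂ = (8.99×10⁹ N·m²/C²)(-7.08×10⁻⁶ C)(-6.88×10⁻⁶ C)(1/0.540 − 1/0.735) = 0.215 J.
v = √(2·0.215/9.09×10⁻³) = 6.88 m/s.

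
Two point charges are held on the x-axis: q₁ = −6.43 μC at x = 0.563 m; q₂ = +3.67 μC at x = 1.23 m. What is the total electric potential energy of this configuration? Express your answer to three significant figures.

The work to assemble the configuration equals its total potential energy, U = Σ kqᵢqⱼ/rᵢⱼ over all pairs.
Pair separations: r₁₂ = 0.667 m.
U = (-0.318) = -0.318 J.

-0.318 J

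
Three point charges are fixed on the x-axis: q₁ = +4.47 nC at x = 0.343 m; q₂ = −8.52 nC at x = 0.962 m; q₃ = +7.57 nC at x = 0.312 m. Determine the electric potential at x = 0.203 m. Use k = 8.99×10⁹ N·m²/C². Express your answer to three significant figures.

810 V

Electric potential is a scalar, so the contributions from each charge add algebraically: V = Σ kqᵢ/rᵢ.
Distances from the field point to each charge: r₁ = 0.140 m, r₂ = 0.759 m, r₃ = 0.109 m.
V = k[(4.47×10⁻⁹)/(0.140) + (-8.52×10⁻⁹)/(0.759) + (7.57×10⁻⁹)/(0.109)] = 810 V.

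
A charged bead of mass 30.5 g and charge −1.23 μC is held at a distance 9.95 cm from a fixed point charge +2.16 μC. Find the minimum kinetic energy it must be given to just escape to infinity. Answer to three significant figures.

0.240 J

To just escape, total mechanical energy must reach zero at infinity: ½mv²_min + U = 0, so ½mv²_min = −U = |kQq|/r.
|U| = |kQq|/r = (8.99×10⁹ N·m²/C²)(2.16×10⁻⁶)(1.23×10⁻⁶)/(0.0995) = 0.240 J.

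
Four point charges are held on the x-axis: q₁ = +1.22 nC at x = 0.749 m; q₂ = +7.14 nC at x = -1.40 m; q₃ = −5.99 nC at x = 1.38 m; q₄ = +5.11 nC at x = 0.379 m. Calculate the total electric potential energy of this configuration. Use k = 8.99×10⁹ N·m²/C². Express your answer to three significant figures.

-1.45×10⁻⁷ J

The assembly work is the sum of pairwise potential energies, U = Σ_{i<j} kqᵢqⱼ/rᵢⱼ.
Pair separations: r₁₂ = 2.15 m, r₁₃ = 0.631 m, r₁₄ = 0.370 m, r₂₃ = 2.78 m, r₂₄ = 1.78 m, r₃₄ = 1.00 m.
Summing all 6 pair terms gives U = -1.45×10⁻⁷ J.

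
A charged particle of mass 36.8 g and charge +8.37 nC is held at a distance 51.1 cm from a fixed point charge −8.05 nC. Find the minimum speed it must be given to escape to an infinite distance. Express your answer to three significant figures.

8.03×10⁻³ m/s

To just escape, total mechanical energy must reach zero at infinity: ½mv²_min + U = 0, so ½mv²_min = −U = |kQq|/r.
|U| = |kQq|/r = (8.99×10⁹ N·m²/C²)(8.05×10⁻⁹)(8.37×10⁻⁹)/(0.511) = 1.19×10⁻⁶ J.
v_min = √(2|U|/m) = √(2·1.19×10⁻⁶/0.0368) = 8.03×10⁻³ m/s.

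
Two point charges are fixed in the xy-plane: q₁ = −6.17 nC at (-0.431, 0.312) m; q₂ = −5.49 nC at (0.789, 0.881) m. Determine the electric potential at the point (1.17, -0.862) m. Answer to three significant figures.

The total potential is the scalar sum of each charge's contribution, V = Σ kqᵢ/rᵢ.
Distances from the field point to each charge: r₁ = 1.99 m, r₂ = 1.78 m.
V = k[(-6.17×10⁻⁹)/(1.99) + (-5.49×10⁻⁹)/(1.78)] = -55.6 V.

-55.6 V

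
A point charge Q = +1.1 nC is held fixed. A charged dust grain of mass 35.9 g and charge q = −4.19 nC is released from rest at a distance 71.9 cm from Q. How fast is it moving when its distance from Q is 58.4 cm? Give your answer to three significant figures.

Only the electrostatic force acts, so mechanical energy is conserved: ½mv² = U₁ − U₂ = kQq(1/r₁ − 1/r₂).
U₁ − U₂ = (8.99×10⁹ N·m²/C²)(1.10×10⁻⁹ C)(-4.19×10⁻⁹ C)(1/0.719 − 1/0.584) = 1.33×10⁻⁸ J.
v = √(2·1.33×10⁻⁸/0.0359) = 8.61×10⁻⁴ m/s.

8.61×10⁻⁴ m/s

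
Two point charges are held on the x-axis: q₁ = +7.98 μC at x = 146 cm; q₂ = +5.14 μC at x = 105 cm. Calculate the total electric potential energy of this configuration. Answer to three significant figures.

The work to assemble the configuration equals its total potential energy, U = Σ kqᵢqⱼ/rᵢⱼ over all pairs.
Pair separations: r₁₂ = 0.410 m.
U = (0.899) = 0.899 J.

0.899 J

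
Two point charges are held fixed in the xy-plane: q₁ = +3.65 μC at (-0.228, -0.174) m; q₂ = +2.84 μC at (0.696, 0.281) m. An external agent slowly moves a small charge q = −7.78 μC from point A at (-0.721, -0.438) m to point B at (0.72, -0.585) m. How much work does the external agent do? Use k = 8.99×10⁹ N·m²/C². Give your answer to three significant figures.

0.105 J

For quasistatic motion the external work equals the change in potential energy: W_ext = qΔV = q(V_B − V_A).
At A: distances to the source charges are 0.559 m, 1.59 m; V_A = Σ kqᵢ/rᵢ = 7.47×10⁴ V.
At B: distances to the source charges are 1.03 m, 0.866 m; V_B = Σ kqᵢ/rᵢ = 6.12×10⁴ V.
ΔV = V_B − V_A = -1.35×10⁴ V.
W_ext = qΔV = (-7.78×10⁻⁶ C)(-1.35×10⁴ V) = 0.105 J.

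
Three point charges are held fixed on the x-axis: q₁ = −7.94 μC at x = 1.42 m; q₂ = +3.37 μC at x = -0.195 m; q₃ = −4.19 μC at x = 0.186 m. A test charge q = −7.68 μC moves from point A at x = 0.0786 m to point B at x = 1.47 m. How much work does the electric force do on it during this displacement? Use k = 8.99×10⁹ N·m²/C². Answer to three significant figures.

The work done by the electric force is W_field = −ΔU = −q(V_B − V_A) = q(V_A − V_B).
At A: distances to the source charges are 1.34 m, 0.274 m, 0.107 m; V_A = Σ kqᵢ/rᵢ = -2.93×10⁵ V.
At B: distances to the source charges are 0.0500 m, 1.67 m, 1.28 m; V_B = Σ kqᵢ/rᵢ = -1.44×10⁶ V.
ΔV = V_B − V_A = -1.15×10⁶ V.
W_field = −qΔV = −(-7.68×10⁻⁶ C)(-1.15×10⁶ V) = -8.80 J.

-8.80 J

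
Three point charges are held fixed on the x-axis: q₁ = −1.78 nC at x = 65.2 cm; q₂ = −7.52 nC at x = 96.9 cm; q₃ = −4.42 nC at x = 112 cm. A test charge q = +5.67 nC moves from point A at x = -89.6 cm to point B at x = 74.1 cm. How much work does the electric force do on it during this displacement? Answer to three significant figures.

2.92×10⁻⁶ J

The work done by the electric force is W_field = −ΔU = −q(V_B − V_A) = q(V_A − V_B).
At A: distances to the source charges are 1.55 m, 1.86 m, 2.02 m; V_A = Σ kqᵢ/rᵢ = -66.3 V.
At B: distances to the source charges are 0.0890 m, 0.228 m, 0.379 m; V_B = Σ kqᵢ/rᵢ = -581 V.
ΔV = V_B − V_A = -515 V.
W_field = −qΔV = −(5.67×10⁻⁹ C)(-515 V) = 2.92×10⁻⁶ J.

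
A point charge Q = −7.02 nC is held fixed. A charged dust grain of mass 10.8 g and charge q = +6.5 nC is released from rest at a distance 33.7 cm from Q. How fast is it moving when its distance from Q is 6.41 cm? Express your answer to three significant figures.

0.0310 m/s

Only the electrostatic force acts, so mechanical energy is conserved: ½mv² = U₁ − U₂ = kQq(1/r₁ − 1/r₂).
U₁ − U₂ = (8.99×10⁹ N·m²/C²)(-7.02×10⁻⁹ C)(6.50×10⁻⁹ C)(1/0.337 − 1/0.0641) = 5.18×10⁻⁶ J.
v = √(2·5.18×10⁻⁶/0.0108) = 0.0310 m/s.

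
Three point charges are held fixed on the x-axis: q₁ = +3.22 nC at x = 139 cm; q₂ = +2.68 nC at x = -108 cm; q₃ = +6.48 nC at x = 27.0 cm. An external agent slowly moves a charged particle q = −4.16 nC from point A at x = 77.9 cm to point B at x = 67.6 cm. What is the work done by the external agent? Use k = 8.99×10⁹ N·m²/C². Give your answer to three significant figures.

-9.55×10⁻⁸ J

For quasistatic motion the external work equals the change in potential energy: W_ext = qΔV = q(V_B − V_A).
At A: distances to the source charges are 0.611 m, 1.86 m, 0.509 m; V_A = Σ kqᵢ/rᵢ = 175 V.
At B: distances to the source charges are 0.714 m, 1.76 m, 0.406 m; V_B = Σ kqᵢ/rᵢ = 198 V.
ΔV = V_B − V_A = 23.0 V.
W_ext = qΔV = (-4.16×10⁻⁹ C)(23.0 V) = -9.55×10⁻⁸ J.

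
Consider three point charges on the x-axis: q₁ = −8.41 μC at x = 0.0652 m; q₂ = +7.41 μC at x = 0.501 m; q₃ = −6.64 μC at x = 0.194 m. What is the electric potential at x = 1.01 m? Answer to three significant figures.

-2.23×10⁴ V

Electric potential is a scalar, so the contributions from each charge add algebraically: V = Σ kqᵢ/rᵢ.
Distances from the field point to each charge: r₁ = 0.945 m, r₂ = 0.509 m, r₃ = 0.816 m.
V = k[(-8.41×10⁻⁶)/(0.945) + (7.41×10⁻⁶)/(0.509) + (-6.64×10⁻⁶)/(0.816)] = -2.23×10⁴ V.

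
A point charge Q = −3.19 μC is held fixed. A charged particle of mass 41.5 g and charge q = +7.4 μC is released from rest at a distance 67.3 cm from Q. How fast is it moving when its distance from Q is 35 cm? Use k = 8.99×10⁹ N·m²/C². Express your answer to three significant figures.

3.74 m/s

Only the electrostatic force acts, so mechanical energy is conserved: ½mv² = U₁ − U₂ = kQq(1/r₁ − 1/r₂).
U₁ − U₂ = (8.99×10⁹ N·m²/C²)(-3.19×10⁻⁶ C)(7.40×10⁻⁶ C)(1/0.673 − 1/0.350) = 0.291 J.
v = √(2·0.291/0.0415) = 3.74 m/s.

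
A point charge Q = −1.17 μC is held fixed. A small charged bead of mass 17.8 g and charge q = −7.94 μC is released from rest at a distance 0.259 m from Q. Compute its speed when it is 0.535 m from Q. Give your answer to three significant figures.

4.32 m/s

Only the electrostatic force acts, so mechanical energy is conserved: ½mv² = U₁ − U₂ = kQq(1/r₁ − 1/r₂).
U₁ − U₂ = (8.99×10⁹ N·m²/C²)(-1.17×10⁻⁶ C)(-7.94×10⁻⁶ C)(1/0.259 − 1/0.535) = 0.166 J.
v = √(2·0.166/0.0178) = 4.32 m/s.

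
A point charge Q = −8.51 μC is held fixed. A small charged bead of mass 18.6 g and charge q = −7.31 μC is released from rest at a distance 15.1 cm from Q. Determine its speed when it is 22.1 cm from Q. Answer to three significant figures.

11.2 m/s

Only the electrostatic force acts, so mechanical energy is conserved: ½mv² = U₁ − U₂ = kQq(1/r₁ − 1/r₂).
U₁ − U₂ = (8.99×10⁹ N·m²/C²)(-8.51×10⁻⁶ C)(-7.31×10⁻⁶ C)(1/0.151 − 1/0.221) = 1.17 J.
v = √(2·1.17/0.0186) = 11.2 m/s.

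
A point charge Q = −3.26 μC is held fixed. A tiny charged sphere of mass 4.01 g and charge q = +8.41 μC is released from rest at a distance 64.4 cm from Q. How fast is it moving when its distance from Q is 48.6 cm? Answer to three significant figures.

7.88 m/s

Only the electrostatic force acts, so mechanical energy is conserved: ½mv² = U₁ − U₂ = kQq(1/r₁ − 1/r₂).
U₁ − U₂ = (8.99×10⁹ N·m²/C²)(-3.26×10⁻⁶ C)(8.41×10⁻⁶ C)(1/0.644 − 1/0.486) = 0.124 J.
v = √(2·0.124/4.01×10⁻³) = 7.88 m/s.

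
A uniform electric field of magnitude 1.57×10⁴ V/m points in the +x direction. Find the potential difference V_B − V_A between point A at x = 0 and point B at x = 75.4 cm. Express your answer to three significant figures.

-1.18×10⁴ V

In a uniform field, potential decreases in the direction of E: V_B − V_A = −E·Δx.
V_B − V_A = −(1.57×10⁴ V/m)(0.754 m) = -1.18×10⁴ V.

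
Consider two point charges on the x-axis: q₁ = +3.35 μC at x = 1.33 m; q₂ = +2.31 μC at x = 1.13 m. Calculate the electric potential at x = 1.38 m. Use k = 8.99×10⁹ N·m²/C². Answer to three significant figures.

6.85×10⁵ V

Electric potential is a scalar, so the contributions from each charge add algebraically: V = Σ kqᵢ/rᵢ.
Distances from the field point to each charge: r₁ = 0.0500 m, r₂ = 0.250 m.
V = k[(3.35×10⁻⁶)/(0.0500) + (2.31×10⁻⁶)/(0.250)] = 6.85×10⁵ V.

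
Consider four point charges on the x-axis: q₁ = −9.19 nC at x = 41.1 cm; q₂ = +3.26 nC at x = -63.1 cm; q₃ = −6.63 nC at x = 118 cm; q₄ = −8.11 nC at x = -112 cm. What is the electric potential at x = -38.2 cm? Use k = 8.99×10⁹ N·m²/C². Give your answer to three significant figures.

The total potential is the scalar sum of each charge's contribution, V = Σ kqᵢ/rᵢ.
Distances from the field point to each charge: r₁ = 0.793 m, r₂ = 0.249 m, r₃ = 1.56 m, r₄ = 0.738 m.
V = k[(-9.19×10⁻⁹)/(0.793) + (3.26×10⁻⁹)/(0.249) + (-6.63×10⁻⁹)/(1.56) + (-8.11×10⁻⁹)/(0.738)] = -123 V.

-123 V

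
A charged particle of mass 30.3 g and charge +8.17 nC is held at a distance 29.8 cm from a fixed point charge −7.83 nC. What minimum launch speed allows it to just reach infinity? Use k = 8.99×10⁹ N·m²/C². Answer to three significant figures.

To just escape, total mechanical energy must reach zero at infinity: ½mv²_min + U = 0, so ½mv²_min = −U = |kQq|/r.
|U| = |kQq|/r = (8.99×10⁹ N·m²/C²)(7.83×10⁻⁹)(8.17×10⁻⁹)/(0.298) = 1.93×10⁻⁶ J.
v_min = √(2|U|/m) = √(2·1.93×10⁻⁶/0.0303) = 0.0113 m/s.

0.0113 m/s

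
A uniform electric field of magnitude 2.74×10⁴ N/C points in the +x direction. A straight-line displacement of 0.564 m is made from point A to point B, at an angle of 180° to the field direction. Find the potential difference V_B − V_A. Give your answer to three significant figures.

Only the component of displacement along E changes the potential: ΔV = −E·d·cosθ.
ΔV = −(2.74×10⁴ V/m)(0.564 m)cos180° = 1.55×10⁴ V.

1.55×10⁴ V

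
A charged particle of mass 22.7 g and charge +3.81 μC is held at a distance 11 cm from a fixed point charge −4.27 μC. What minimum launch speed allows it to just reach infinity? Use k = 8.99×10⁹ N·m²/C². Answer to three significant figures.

To just escape, total mechanical energy must reach zero at infinity: ½mv²_min + U = 0, so ½mv²_min = −U = |kQq|/r.
|U| = |kQq|/r = (8.99×10⁹ N·m²/C²)(4.27×10⁻⁶)(3.81×10⁻⁶)/(0.110) = 1.33 J.
v_min = √(2|U|/m) = √(2·1.33/0.0227) = 10.8 m/s.

10.8 m/s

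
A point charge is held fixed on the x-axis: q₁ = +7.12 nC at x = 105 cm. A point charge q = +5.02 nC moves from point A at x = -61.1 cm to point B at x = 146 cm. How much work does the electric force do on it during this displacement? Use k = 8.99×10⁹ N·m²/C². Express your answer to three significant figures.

-5.90×10⁻⁷ J

The work done by the electric force is W_field = −ΔU = −q(V_B − V_A) = q(V_A − V_B).
At A: distance to the source charge is 1.66 m; V_A = kq₁/r = 38.5 V.
At B: distance to the source charge is 0.410 m; V_B = kq₁/r = 156 V.
ΔV = V_B − V_A = 118 V.
W_field = −qΔV = −(5.02×10⁻⁹ C)(118 V) = -5.90×10⁻⁷ J.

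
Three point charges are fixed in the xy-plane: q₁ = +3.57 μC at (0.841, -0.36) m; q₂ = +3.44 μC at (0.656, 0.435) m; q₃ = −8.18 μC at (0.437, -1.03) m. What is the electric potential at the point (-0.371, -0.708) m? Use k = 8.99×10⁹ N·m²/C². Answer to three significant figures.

The total potential is the scalar sum of each charge's contribution, V = Σ kqᵢ/rᵢ.
Distances from the field point to each charge: r₁ = 1.26 m, r₂ = 1.54 m, r₃ = 0.870 m.
V = k[(3.57×10⁻⁶)/(1.26) + (3.44×10⁻⁶)/(1.54) + (-8.18×10⁻⁶)/(0.870)] = -3.90×10⁴ V.

-3.90×10⁴ V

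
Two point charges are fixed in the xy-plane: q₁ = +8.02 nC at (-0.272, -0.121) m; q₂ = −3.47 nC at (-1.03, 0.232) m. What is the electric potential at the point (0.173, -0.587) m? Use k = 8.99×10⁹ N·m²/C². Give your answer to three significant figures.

90.5 V

The total potential is the scalar sum of each charge's contribution, V = Σ kqᵢ/rᵢ.
Distances from the field point to each charge: r₁ = 0.644 m, r₂ = 1.46 m.
V = k[(8.02×10⁻⁹)/(0.644) + (-3.47×10⁻⁹)/(1.46)] = 90.5 V.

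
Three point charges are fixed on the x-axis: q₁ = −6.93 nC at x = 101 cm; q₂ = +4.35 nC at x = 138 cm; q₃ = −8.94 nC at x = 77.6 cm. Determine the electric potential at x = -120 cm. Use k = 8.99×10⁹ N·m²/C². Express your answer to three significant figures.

The total potential is the scalar sum of each charge's contribution, V = Σ kqᵢ/rᵢ.
Distances from the field point to each charge: r₁ = 2.21 m, r₂ = 2.58 m, r₃ = 1.98 m.
V = k[(-6.93×10⁻⁹)/(2.21) + (4.35×10⁻⁹)/(2.58) + (-8.94×10⁻⁹)/(1.98)] = -53.7 V.

-53.7 V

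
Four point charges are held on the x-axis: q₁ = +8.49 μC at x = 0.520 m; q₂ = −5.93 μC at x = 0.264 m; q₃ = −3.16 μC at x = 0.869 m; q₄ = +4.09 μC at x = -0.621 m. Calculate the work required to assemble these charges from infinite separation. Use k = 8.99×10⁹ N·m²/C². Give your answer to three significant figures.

-2.23 J

The assembly work is the sum of pairwise potential energies, U = Σ_{i<j} kqᵢqⱼ/rᵢⱼ.
Pair separations: r₁₂ = 0.256 m, r₁₃ = 0.349 m, r₁₄ = 1.14 m, r₂₃ = 0.605 m, r₂₄ = 0.885 m, r₃₄ = 1.49 m.
Summing all 6 pair terms gives U = -2.23 J.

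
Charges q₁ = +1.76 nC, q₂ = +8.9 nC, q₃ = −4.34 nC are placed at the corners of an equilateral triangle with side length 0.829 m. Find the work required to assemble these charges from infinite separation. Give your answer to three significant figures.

The assembly work is the sum of pairwise potential energies, U = Σ_{i<j} kqᵢqⱼ/rᵢⱼ.
All three pair separations equal the side length, 0.829 m.
U = (1.70×10⁻⁷) + (-8.28×10⁻⁸) + (-4.19×10⁻⁷) = -3.32×10⁻⁷ J.

-3.32×10⁻⁷ J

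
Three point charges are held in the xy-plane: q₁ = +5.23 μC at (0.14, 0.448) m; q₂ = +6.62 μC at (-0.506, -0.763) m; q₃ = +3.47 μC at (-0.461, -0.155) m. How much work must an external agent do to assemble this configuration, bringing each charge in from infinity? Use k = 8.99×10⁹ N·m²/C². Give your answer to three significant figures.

0.757 J

The work to assemble the configuration equals its total potential energy, U = Σ kqᵢqⱼ/rᵢⱼ over all pairs.
Pair separations: r₁₂ = 1.37 m, r₁₃ = 0.851 m, r₂₃ = 0.610 m.
U = (0.227) + (0.192) + (0.339) = 0.757 J.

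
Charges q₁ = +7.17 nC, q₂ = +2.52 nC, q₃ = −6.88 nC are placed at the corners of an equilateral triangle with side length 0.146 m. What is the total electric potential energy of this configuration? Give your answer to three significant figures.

The work to assemble the configuration equals its total potential energy, U = Σ kqᵢqⱼ/rᵢⱼ over all pairs.
All three pair separations equal the side length, 0.146 m.
U = (1.11×10⁻⁶) + (-3.04×10⁻⁶) + (-1.07×10⁻⁶) = -2.99×10⁻⁶ J.

-2.99×10⁻⁶ J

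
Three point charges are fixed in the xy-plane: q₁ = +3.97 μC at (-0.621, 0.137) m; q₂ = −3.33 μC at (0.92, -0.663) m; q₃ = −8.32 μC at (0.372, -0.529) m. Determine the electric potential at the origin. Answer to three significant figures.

Electric potential is a scalar, so the contributions from each charge add algebraically: V = Σ kqᵢ/rᵢ.
Distances from the field point to each charge: r₁ = 0.636 m, r₂ = 1.13 m, r₃ = 0.647 m.
V = k[(3.97×10⁻⁶)/(0.636) + (-3.33×10⁻⁶)/(1.13) + (-8.32×10⁻⁶)/(0.647)] = -8.59×10⁴ V.

-8.59×10⁴ V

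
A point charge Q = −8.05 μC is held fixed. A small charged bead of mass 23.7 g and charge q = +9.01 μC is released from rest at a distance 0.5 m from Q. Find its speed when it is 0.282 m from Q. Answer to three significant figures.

9.22 m/s

Only the electrostatic force acts, so mechanical energy is conserved: ½mv² = U₁ − U₂ = kQq(1/r₁ − 1/r₂).
U₁ − U₂ = (8.99×10⁹ N·m²/C²)(-8.05×10⁻⁶ C)(9.01×10⁻⁶ C)(1/0.500 − 1/0.282) = 1.01 J.
v = √(2·1.01/0.0237) = 9.22 m/s.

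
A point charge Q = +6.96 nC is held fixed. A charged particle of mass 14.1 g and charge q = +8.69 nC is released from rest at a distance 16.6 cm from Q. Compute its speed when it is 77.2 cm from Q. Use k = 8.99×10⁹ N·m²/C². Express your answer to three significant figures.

0.0191 m/s

Only the electrostatic force acts, so mechanical energy is conserved: ½mv² = U₁ − U₂ = kQq(1/r₁ − 1/r₂).
U₁ − U₂ = (8.99×10⁹ N·m²/C²)(6.96×10⁻⁹ C)(8.69×10⁻⁹ C)(1/0.166 − 1/0.772) = 2.57×10⁻⁶ J.
v = √(2·2.57×10⁻⁶/0.0141) = 0.0191 m/s.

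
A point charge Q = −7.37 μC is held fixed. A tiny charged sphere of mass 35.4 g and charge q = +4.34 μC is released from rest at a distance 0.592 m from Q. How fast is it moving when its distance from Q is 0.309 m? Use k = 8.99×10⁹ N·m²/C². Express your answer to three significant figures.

5.01 m/s

Only the electrostatic force acts, so mechanical energy is conserved: ½mv² = U₁ − U₂ = kQq(1/r₁ − 1/r₂).
U₁ − U₂ = (8.99×10⁹ N·m²/C²)(-7.37×10⁻⁶ C)(4.34×10⁻⁶ C)(1/0.592 − 1/0.309) = 0.445 J.
v = √(2·0.445/0.0354) = 5.01 m/s.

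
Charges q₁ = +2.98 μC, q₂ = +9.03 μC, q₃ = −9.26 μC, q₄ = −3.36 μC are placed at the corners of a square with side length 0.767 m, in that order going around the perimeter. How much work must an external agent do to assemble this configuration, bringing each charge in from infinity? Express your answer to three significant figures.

-0.898 J

The work to assemble the configuration equals its total potential energy, U = Σ kqᵢqⱼ/rᵢⱼ over all pairs.
The four side pairs have separation 0.767 m and the two diagonal pairs 1.08 m.
Summing all 6 pair terms gives U = -0.898 J.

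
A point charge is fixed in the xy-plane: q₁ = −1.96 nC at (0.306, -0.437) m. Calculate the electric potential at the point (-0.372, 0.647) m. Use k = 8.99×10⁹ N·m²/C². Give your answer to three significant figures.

-13.8 V

The total potential is the scalar sum of each charge's contribution, V = Σ kqᵢ/rᵢ.
Distances from the field point to each charge: r₁ = 1.28 m.
V = k[(-1.96×10⁻⁹)/(1.28)] = -13.8 V.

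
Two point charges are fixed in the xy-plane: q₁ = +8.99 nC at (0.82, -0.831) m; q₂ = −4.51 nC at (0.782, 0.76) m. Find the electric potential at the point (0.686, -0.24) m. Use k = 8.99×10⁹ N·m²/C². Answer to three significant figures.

The total potential is the scalar sum of each charge's contribution, V = Σ kqᵢ/rᵢ.
Distances from the field point to each charge: r₁ = 0.606 m, r₂ = 1.00 m.
V = k[(8.99×10⁻⁹)/(0.606) + (-4.51×10⁻⁹)/(1.00)] = 93.0 V.

93.0 V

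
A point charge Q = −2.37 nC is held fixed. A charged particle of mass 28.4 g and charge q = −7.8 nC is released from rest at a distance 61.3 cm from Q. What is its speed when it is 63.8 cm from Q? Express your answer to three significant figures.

Only the electrostatic force acts, so mechanical energy is conserved: ½mv² = U₁ − U₂ = kQq(1/r₁ − 1/r₂).
U₁ − U₂ = (8.99×10⁹ N·m²/C²)(-2.37×10⁻⁹ C)(-7.80×10⁻⁹ C)(1/0.613 − 1/0.638) = 1.06×10⁻⁸ J.
v = √(2·1.06×10⁻⁸/0.0284) = 8.65×10⁻⁴ m/s.

8.65×10⁻⁴ m/s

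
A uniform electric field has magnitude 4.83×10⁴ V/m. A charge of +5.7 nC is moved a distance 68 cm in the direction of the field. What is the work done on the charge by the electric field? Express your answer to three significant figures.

1.87×10⁻⁴ J

The potential change for a displacement 68 cm in the direction of the field is ΔV = −Ed = -3.28×10⁴ V.
W_field = −qΔV = 1.87×10⁻⁴ J.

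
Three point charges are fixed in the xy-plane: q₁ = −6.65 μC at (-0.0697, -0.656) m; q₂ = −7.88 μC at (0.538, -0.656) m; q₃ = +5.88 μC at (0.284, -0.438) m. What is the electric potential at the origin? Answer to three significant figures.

The total potential is the scalar sum of each charge's contribution, V = Σ kqᵢ/rᵢ.
Distances from the field point to each charge: r₁ = 0.660 m, r₂ = 0.848 m, r₃ = 0.522 m.
V = k[(-6.65×10⁻⁶)/(0.660) + (-7.88×10⁻⁶)/(0.848) + (5.88×10⁻⁶)/(0.522)] = -7.29×10⁴ V.

-7.29×10⁴ V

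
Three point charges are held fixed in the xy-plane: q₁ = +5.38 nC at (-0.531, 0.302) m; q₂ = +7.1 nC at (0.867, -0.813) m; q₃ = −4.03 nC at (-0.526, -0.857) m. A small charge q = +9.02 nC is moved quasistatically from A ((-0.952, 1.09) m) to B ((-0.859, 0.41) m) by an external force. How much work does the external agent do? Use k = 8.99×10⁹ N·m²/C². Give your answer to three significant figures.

7.43×10⁻⁷ J

For quasistatic motion the external work equals the change in potential energy: W_ext = qΔV = q(V_B − V_A).
At A: distances to the source charges are 0.893 m, 2.63 m, 1.99 m; V_A = Σ kqᵢ/rᵢ = 60.2 V.
At B: distances to the source charges are 0.345 m, 2.12 m, 1.31 m; V_B = Σ kqᵢ/rᵢ = 143 V.
ΔV = V_B − V_A = 82.4 V.
W_ext = qΔV = (9.02×10⁻⁹ C)(82.4 V) = 7.43×10⁻⁷ J.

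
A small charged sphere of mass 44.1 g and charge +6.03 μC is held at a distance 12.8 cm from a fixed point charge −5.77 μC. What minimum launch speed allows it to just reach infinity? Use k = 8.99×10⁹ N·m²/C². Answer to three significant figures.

10.5 m/s

To just escape, total mechanical energy must reach zero at infinity: ½mv²_min + U = 0, so ½mv²_min = −U = |kQq|/r.
|U| = |kQq|/r = (8.99×10⁹ N·m²/C²)(5.77×10⁻⁶)(6.03×10⁻⁶)/(0.128) = 2.44 J.
v_min = √(2|U|/m) = √(2·2.44/0.0441) = 10.5 m/s.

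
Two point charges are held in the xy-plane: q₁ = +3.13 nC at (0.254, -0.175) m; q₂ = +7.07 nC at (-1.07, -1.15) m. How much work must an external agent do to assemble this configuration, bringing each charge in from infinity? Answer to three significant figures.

1.21×10⁻⁷ J

The work to assemble the configuration equals its total potential energy, U = Σ kqᵢqⱼ/rᵢⱼ over all pairs.
Pair separations: r₁₂ = 1.64 m.
U = (1.21×10⁻⁷) = 1.21×10⁻⁷ J.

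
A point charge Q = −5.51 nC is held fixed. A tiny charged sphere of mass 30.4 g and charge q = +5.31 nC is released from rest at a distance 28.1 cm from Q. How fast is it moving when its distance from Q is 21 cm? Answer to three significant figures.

Only the electrostatic force acts, so mechanical energy is conserved: ½mv² = U₁ − U₂ = kQq(1/r₁ − 1/r₂).
U₁ − U₂ = (8.99×10⁹ N·m²/C²)(-5.51×10⁻⁹ C)(5.31×10⁻⁹ C)(1/0.281 − 1/0.210) = 3.16×10⁻⁷ J.
v = √(2·3.16×10⁻⁷/0.0304) = 4.56×10⁻³ m/s.

4.56×10⁻³ m/s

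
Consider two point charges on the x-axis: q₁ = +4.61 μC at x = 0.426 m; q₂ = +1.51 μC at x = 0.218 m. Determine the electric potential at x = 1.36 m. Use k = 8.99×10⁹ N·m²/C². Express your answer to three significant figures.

Electric potential is a scalar, so the contributions from each charge add algebraically: V = Σ kqᵢ/rᵢ.
Distances from the field point to each charge: r₁ = 0.934 m, r₂ = 1.14 m.
V = k[(4.61×10⁻⁶)/(0.934) + (1.51×10⁻⁶)/(1.14)] = 5.63×10⁴ V.

5.63×10⁴ V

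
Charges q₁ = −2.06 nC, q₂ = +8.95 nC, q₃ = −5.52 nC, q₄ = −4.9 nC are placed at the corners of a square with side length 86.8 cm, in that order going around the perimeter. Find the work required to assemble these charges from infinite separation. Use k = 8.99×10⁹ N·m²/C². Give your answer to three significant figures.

-5.56×10⁻⁷ J

The assembly work is the sum of pairwise potential energies, U = Σ_{i<j} kqᵢqⱼ/rᵢⱼ.
The four side pairs have separation 0.868 m and the two diagonal pairs 1.23 m.
Summing all 6 pair terms gives U = -5.56×10⁻⁷ J.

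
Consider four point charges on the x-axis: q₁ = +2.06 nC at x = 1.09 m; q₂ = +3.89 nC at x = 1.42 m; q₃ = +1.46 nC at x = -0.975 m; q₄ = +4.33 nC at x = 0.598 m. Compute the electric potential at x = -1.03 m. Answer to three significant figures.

286 V

The total potential is the scalar sum of each charge's contribution, V = Σ kqᵢ/rᵢ.
Distances from the field point to each charge: r₁ = 2.12 m, r₂ = 2.45 m, r₃ = 0.0550 m, r₄ = 1.63 m.
V = k[(2.06×10⁻⁹)/(2.12) + (3.89×10⁻⁹)/(2.45) + (1.46×10⁻⁹)/(0.0550) + (4.33×10⁻⁹)/(1.63)] = 286 V.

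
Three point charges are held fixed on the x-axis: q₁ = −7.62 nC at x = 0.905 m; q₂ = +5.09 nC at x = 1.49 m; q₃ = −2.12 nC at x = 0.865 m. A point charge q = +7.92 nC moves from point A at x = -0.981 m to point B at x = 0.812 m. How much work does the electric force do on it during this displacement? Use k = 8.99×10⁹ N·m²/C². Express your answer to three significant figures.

7.92×10⁻⁶ J

The work done by the electric force is W_field = −ΔU = −q(V_B − V_A) = q(V_A − V_B).
At A: distances to the source charges are 1.89 m, 2.47 m, 1.85 m; V_A = Σ kqᵢ/rᵢ = -28.1 V.
At B: distances to the source charges are 0.0930 m, 0.678 m, 0.0530 m; V_B = Σ kqᵢ/rᵢ = -1030 V.
ΔV = V_B − V_A = -1000 V.
W_field = −qΔV = −(7.92×10⁻⁹ C)(-1000 V) = 7.92×10⁻⁶ J.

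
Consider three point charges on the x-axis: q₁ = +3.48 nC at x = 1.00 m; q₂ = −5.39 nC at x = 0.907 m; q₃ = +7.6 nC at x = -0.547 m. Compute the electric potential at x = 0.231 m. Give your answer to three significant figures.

56.8 V

The total potential is the scalar sum of each charge's contribution, V = Σ kqᵢ/rᵢ.
Distances from the field point to each charge: r₁ = 0.769 m, r₂ = 0.676 m, r₃ = 0.778 m.
V = k[(3.48×10⁻⁹)/(0.769) + (-5.39×10⁻⁹)/(0.676) + (7.60×10⁻⁹)/(0.778)] = 56.8 V.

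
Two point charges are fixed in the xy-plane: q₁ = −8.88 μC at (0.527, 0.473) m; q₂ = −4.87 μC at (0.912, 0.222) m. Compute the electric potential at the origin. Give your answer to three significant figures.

Electric potential is a scalar, so the contributions from each charge add algebraically: V = Σ kqᵢ/rᵢ.
Distances from the field point to each charge: r₁ = 0.708 m, r₂ = 0.939 m.
V = k[(-8.88×10⁻⁶)/(0.708) + (-4.87×10⁻⁶)/(0.939)] = -1.59×10⁵ V.

-1.59×10⁵ V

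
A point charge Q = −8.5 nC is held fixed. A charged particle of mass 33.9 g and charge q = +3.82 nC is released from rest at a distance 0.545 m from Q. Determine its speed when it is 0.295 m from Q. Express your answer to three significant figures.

Only the electrostatic force acts, so mechanical energy is conserved: ½mv² = U₁ − U₂ = kQq(1/r₁ − 1/r₂).
U₁ − U₂ = (8.99×10⁹ N·m²/C²)(-8.50×10⁻⁹ C)(3.82×10⁻⁹ C)(1/0.545 − 1/0.295) = 4.54×10⁻⁷ J.
v = √(2·4.54×10⁻⁷/0.0339) = 5.17×10⁻³ m/s.

5.17×10⁻³ m/s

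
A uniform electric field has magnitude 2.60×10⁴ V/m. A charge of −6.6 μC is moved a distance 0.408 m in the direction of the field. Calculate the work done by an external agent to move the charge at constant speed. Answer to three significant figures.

0.0700 J

The potential change for a displacement 0.408 m in the direction of the field is ΔV = −Ed = -1.06×10⁴ V.
W_ext = qΔV = 0.0700 J.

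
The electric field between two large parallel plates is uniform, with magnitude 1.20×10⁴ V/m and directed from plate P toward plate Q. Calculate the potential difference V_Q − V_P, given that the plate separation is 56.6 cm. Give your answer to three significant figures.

In a uniform field, potential decreases in the direction of E: ΔV = −E·d for a displacement d parallel to E.
Going from P to Q is a displacement of 56.6 cm along the field, so V_Q − V_P = −Ed = -6790 V.

-6790 V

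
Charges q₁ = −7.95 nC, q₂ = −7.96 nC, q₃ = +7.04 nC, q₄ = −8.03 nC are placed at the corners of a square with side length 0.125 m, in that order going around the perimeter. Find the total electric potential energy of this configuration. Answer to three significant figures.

The assembly work is the sum of pairwise potential energies, U = Σ_{i<j} kqᵢqⱼ/rᵢⱼ.
The four side pairs have separation 0.125 m and the two diagonal pairs 0.177 m.
Summing all 6 pair terms gives U = 1.45×10⁻⁶ J.

1.45×10⁻⁶ J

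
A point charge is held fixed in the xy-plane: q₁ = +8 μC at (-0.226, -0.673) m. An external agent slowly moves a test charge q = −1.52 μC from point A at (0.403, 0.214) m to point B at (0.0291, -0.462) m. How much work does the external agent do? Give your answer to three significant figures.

For quasistatic motion the external work equals the change in potential energy: W_ext = qΔV = q(V_B − V_A).
At A: distance to the source charge is 1.09 m; V_A = kq₁/r = 6.61×10⁴ V.
At B: distance to the source charge is 0.331 m; V_B = kq₁/r = 2.17×10⁵ V.
ΔV = V_B − V_A = 1.51×10⁵ V.
W_ext = qΔV = (-1.52×10⁻⁶ C)(1.51×10⁵ V) = -0.230 J.

-0.230 J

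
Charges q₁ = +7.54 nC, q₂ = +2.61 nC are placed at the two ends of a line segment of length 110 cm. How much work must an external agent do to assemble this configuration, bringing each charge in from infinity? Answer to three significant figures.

The assembly work is the sum of pairwise potential energies, U = Σ_{i<j} kqᵢqⱼ/rᵢⱼ.
The separation is r = 1.10 m.
U = (1.61×10⁻⁷) = 1.61×10⁻⁷ J.

1.61×10⁻⁷ J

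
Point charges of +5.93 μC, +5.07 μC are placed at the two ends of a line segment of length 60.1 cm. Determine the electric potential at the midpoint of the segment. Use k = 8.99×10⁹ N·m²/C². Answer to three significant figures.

The total potential is the scalar sum of each charge's contribution, V = Σ kqᵢ/rᵢ.
Each charge is 0.300 m from the midpoint.
V = k[(5.93×10⁻⁶)/(0.300) + (5.07×10⁻⁶)/(0.300)] = 3.29×10⁵ V.

3.29×10⁵ V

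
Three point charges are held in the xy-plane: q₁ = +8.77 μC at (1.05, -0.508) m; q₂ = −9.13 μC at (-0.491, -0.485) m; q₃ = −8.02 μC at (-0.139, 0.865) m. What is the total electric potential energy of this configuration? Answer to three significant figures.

-0.343 J

The work to assemble the configuration equals its total potential energy, U = Σ kqᵢqⱼ/rᵢⱼ over all pairs.
Pair separations: r₁₂ = 1.54 m, r₁₃ = 1.82 m, r₂₃ = 1.40 m.
U = (-0.467) + (-0.348) + (0.472) = -0.343 J.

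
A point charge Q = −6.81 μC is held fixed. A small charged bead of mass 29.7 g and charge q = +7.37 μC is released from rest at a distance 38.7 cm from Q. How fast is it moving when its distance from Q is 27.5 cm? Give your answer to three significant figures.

5.65 m/s

Only the electrostatic force acts, so mechanical energy is conserved: ½mv² = U₁ − U₂ = kQq(1/r₁ − 1/r₂).
U₁ − U₂ = (8.99×10⁹ N·m²/C²)(-6.81×10⁻⁶ C)(7.37×10⁻⁶ C)(1/0.387 − 1/0.275) = 0.475 J.
v = √(2·0.475/0.0297) = 5.65 m/s.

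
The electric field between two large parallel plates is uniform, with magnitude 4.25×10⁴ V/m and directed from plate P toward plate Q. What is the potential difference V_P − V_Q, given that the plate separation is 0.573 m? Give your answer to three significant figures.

In a uniform field, potential decreases in the direction of E: ΔV = −E·d for a displacement d parallel to E.
Going from Q to P is a displacement of 0.573 m opposite to the field, so V_P − V_Q = +Ed = 2.44×10⁴ V.

2.44×10⁴ V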